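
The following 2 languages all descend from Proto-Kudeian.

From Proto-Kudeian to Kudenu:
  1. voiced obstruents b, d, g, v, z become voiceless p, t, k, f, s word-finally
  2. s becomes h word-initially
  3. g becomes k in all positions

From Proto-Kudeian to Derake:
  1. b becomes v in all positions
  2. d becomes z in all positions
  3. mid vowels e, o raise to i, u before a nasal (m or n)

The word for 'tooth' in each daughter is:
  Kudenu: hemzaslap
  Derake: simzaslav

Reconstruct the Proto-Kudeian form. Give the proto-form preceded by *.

Position 1: Kudenu has h, Derake has s. Derake preserves s here (none of its changes turn any other segment into s), so the proto-segment is *s.
Position 2: Kudenu has e, Derake has i. Kudenu preserves e here (none of its changes turn any other segment into e), so the proto-segment is *e.
Position 9: Kudenu has p, Derake has v. Taking the neighbouring segments as reconstructed: Kudenu p could go back to *p or *b; Derake v could go back to *b or *v — the one source consistent with every daughter is *b.
This points to *semzaslab. Verify forward in each daughter:
Kudenu: *semzaslab > semzaslap > hemzaslap  (by final devoicing, debuccalisation)
Derake: *semzaslab > semzaslav > simzaslav  (by unconditioned shift, pre-nasal raising)
No other proto-form is consistent with every reflex, so the reconstruction is *semzaslab.

*semzaslab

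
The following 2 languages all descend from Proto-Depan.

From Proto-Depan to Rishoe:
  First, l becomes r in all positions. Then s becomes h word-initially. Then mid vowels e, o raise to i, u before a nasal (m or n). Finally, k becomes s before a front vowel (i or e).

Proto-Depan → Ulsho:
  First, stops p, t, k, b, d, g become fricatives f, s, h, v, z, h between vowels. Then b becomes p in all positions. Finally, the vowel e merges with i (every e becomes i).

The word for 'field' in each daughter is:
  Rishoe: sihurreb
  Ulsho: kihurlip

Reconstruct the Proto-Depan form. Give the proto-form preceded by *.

*kihurleb

Position 7: Rishoe has e, Ulsho has i. Rishoe preserves e here (none of its changes turn any other segment into e), so the proto-segment is *e.
Position 6: Rishoe has r, Ulsho has l. Ulsho preserves l here (none of its changes turn any other segment into l), so the proto-segment is *l.
This points to *kihurleb. Verify forward in each daughter:
Rishoe: *kihurleb > kihurreb > sihurreb  (by unconditioned shift, palatalisation)
Ulsho: *kihurleb > kihurlep > kihurlip  (by unconditioned shift, vowel merger)
Only *kihurleb yields all of Rishoe sihurreb, Ulsho kihurlip.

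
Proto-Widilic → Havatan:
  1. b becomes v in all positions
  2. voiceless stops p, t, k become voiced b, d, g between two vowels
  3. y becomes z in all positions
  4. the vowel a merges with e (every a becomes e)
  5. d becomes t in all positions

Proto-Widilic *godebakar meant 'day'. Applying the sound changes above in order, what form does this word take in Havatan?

Havatan: start from *godebakar.
  rule 1 (unconditioned shift): godebakar → godevakar
  rule 2 (intervocalic voicing): godevakar → godevagar
  rule 3: no change — godevagar
  rule 4 (vowel merger): godevagar → godeveger
  rule 5 (unconditioned shift): godeveger → goteveger
  ⇒ Havatan goteveger

goteveger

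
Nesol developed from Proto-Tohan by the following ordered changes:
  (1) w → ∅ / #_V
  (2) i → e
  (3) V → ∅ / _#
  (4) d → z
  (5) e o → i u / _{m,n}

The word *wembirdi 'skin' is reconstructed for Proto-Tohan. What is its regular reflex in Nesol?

imberz

Nesol: *wembirdi
  wembirdi → embirdi   [glide loss]
  embirdi → emberde   [vowel merger]
  emberde → emberd   [apocope]
  emberd → emberz   [unconditioned shift]
  emberz → imberz   [pre-nasal raising]
  giving Nesol imberz.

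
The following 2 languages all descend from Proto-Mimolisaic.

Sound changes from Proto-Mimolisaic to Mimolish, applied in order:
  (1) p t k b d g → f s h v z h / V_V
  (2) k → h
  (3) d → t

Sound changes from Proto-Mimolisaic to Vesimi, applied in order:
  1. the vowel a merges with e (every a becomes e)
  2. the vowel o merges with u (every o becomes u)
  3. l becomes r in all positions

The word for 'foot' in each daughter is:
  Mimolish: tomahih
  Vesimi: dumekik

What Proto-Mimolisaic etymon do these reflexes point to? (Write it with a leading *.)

*domakik

Position 5: Mimolish has h, Vesimi has k. Vesimi preserves k here (none of its changes turn any other segment into k), so the proto-segment is *k.
Position 1: Mimolish has t, Vesimi has d. Vesimi preserves d here (none of its changes turn any other segment into d), so the proto-segment is *d.
Continuing position by position gives *domakik; check it forward:
Mimolish: *domakik
  domakik → domahik   [intervocalic lenition]
  domahik → domahih   [unconditioned shift]
  domahih → tomahih   [unconditioned shift]
  giving Mimolish tomahih.
Vesimi: *domakik
  domakik → domekik   [vowel merger]
  domekik → dumekik   [vowel merger]
  dumekik (rule 3 does not apply)
  giving Vesimi dumekik.
No other proto-form is consistent with every reflex, so the reconstruction is *domakik.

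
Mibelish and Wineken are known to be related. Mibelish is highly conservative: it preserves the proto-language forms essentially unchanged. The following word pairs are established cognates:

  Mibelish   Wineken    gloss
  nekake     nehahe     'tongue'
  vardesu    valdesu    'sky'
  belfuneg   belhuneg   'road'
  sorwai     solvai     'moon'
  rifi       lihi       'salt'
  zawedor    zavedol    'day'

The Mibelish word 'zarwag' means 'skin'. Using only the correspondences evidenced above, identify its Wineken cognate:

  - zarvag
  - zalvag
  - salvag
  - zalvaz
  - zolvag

vardesu ~ valdesu, sorwai ~ solvai — Mibelish r corresponds to Wineken l after a vowel, before a consonant other than r, m, n, p, b, f, v.
sorwai ~ solvai — Mibelish w corresponds to Wineken v after a consonant, before a back vowel.
Applying these to Mibelish 'zarwag':
  zarwag → zalwag   (r→l after a vowel, before a consonant other than r, m, n, p, b, f, v)
  zalwag → zalvag   (w→v after a consonant, before a back vowel)
So the Wineken cognate is 'zalvag'.

zalvag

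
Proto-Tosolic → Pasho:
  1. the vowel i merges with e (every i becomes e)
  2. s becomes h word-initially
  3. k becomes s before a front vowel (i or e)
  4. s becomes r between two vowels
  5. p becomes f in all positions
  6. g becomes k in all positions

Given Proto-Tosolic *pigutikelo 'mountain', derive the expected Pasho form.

Pasho: start from *pigutikelo.
  rule 1 (vowel merger): pigutikelo → pegutekelo
  rule 2: no change — pegutekelo
  rule 3 (palatalisation): pegutekelo → peguteselo
  rule 4 (rhotacism): peguteselo → peguterelo
  rule 5 (unconditioned shift): peguterelo → feguterelo
  rule 6 (unconditioned shift): feguterelo → fekuterelo
  ⇒ Pasho fekuterelo

fekuterelo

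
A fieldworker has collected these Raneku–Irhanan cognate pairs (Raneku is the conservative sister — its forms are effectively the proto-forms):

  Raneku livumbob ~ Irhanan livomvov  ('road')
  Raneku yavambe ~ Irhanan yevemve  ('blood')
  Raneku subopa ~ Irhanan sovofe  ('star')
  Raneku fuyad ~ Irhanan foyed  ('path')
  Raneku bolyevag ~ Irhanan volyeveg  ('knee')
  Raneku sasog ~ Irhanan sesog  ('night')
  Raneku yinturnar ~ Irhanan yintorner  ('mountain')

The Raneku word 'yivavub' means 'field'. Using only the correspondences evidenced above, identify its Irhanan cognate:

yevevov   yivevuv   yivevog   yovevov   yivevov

yavambe ~ yevemve — Raneku a corresponds to Irhanan e after a consonant, before a labial obstruent.
subopa ~ sovofe — Raneku u corresponds to Irhanan o after a consonant, before a labial obstruent.
livumbob ~ livomvov — Raneku b corresponds to Irhanan v word-finally.
Applying these to Raneku 'yivavub':
  yivavub → yivevub   (a→e after a consonant, before a labial obstruent)
  yivevub → yivevob   (u→o after a consonant, before a labial obstruent)
  yivevob → yivevov   (b→v word-finally)
So the Irhanan cognate is 'yivevov'.

yivevov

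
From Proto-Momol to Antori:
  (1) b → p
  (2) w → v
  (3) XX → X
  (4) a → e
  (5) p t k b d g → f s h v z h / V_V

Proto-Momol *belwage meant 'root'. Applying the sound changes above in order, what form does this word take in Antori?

Antori: start from *belwage.
  rule 1 (unconditioned shift): belwage → pelwage
  rule 2 (unconditioned shift): pelwage → pelvage
  rule 3: no change — pelvage
  rule 4 (vowel merger): pelvage → pelvege
  rule 5 (intervocalic lenition): pelvege → pelvehe
  ⇒ Antori pelvehe

pelvehe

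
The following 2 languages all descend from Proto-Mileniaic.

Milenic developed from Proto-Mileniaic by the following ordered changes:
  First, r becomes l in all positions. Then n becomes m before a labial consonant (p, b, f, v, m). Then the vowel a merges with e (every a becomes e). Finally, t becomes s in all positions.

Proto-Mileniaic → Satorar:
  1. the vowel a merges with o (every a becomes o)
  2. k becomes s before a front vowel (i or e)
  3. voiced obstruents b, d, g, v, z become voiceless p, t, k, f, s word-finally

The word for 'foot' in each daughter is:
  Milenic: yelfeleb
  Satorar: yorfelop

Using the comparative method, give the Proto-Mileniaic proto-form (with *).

Position 8: Milenic has b, Satorar has p. Milenic preserves b here (none of its changes turn any other segment into b), so the proto-segment is *b.
Position 3: Milenic has l, Satorar has r. Satorar preserves r here (none of its changes turn any other segment into r), so the proto-segment is *r.
Position 7: Milenic has e, Satorar has o. Taking the neighbouring segments as reconstructed: Milenic e could go back to *a or *e; Satorar o could go back to *a or *o — the one source consistent with every daughter is *a.
Continuing position by position gives *yarfelab; check it forward:
Milenic: *yarfelab
  yarfelab → yalfelab   [unconditioned shift]
  yalfelab (rule 2 does not apply)
  yalfelab → yelfeleb   [vowel merger]
  yelfeleb (rule 4 does not apply)
  giving Milenic yelfeleb.
Satorar: *yarfelab > yorfelob > yorfelop  (by vowel merger, final devoicing)
Only *yarfelab yields all of Milenic yelfeleb, Satorar yorfelop.

*yarfelab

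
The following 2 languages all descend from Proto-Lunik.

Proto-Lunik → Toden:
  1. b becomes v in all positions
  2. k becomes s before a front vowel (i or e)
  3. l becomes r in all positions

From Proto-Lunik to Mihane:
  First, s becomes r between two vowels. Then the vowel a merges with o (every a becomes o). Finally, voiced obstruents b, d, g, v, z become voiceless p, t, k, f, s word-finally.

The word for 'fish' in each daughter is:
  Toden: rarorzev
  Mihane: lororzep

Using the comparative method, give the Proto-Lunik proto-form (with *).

Position 1: Toden has r, Mihane has l. Mihane preserves l here (none of its changes turn any other segment into l), so the proto-segment is *l.
Position 8: Toden has v, Mihane has p. Taking the neighbouring segments as reconstructed: Toden v could go back to *b or *v; Mihane p could go back to *p or *b — the one source consistent with every daughter is *b.
Position 2: Toden has a, Mihane has o. Toden preserves a here (none of its changes turn any other segment into a), so the proto-segment is *a.
Continuing position by position gives *larorzeb; check it forward:
Toden: *larorzeb > larorzev > rarorzev  (by unconditioned shift, unconditioned shift)
Mihane: *larorzeb > lororzeb > lororzep  (by vowel merger, final devoicing)
Only *larorzeb yields all of Toden rarorzev, Mihane lororzep.

*larorzeb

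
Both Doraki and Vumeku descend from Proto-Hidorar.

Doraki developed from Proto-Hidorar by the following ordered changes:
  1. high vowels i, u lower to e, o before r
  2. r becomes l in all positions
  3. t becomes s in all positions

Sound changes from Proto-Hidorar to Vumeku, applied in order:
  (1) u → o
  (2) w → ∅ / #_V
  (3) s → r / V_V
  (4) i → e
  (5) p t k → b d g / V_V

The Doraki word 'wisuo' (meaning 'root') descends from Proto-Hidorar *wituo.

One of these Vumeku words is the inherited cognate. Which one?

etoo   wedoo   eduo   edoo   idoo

Vumeku: start from *wituo.
  rule 1 (vowel merger): wituo → witoo
  rule 2 (glide loss): witoo → itoo
  rule 3: no change — itoo
  rule 4 (vowel merger): itoo → etoo
  rule 5 (intervocalic voicing): etoo → edoo
  ⇒ Vumeku edoo

edoo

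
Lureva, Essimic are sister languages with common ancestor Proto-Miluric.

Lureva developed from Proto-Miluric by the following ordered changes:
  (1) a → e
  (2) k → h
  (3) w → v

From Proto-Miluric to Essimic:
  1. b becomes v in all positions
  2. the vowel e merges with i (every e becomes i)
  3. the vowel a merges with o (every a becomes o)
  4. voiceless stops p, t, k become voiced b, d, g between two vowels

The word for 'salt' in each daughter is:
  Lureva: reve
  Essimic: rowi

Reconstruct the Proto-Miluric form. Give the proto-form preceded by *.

Position 4: Lureva has e, Essimic has i. Taking the neighbouring segments as reconstructed: Lureva e could go back to *a or *e; Essimic i could go back to *e or *i — the one source consistent with every daughter is *e.
Position 2: Lureva has e, Essimic has o. Taking the neighbouring segments as reconstructed: Lureva e could go back to *a or *e; Essimic o could go back to *a or *o — the one source consistent with every daughter is *a.
Position 3: Lureva has v, Essimic has w. Essimic preserves w here (none of its changes turn any other segment into w), so the proto-segment is *w.
This points to *rawe. Verify forward in each daughter:
Lureva: start from *rawe.
  rule 1 (vowel merger): rawe → rewe
  rule 2: no change — rewe
  rule 3 (unconditioned shift): rewe → reve
  ⇒ Lureva reve
Essimic: *rawe > rawi > rowi  (by vowel merger, vowel merger)
*rawe is the unique common source.

*rawe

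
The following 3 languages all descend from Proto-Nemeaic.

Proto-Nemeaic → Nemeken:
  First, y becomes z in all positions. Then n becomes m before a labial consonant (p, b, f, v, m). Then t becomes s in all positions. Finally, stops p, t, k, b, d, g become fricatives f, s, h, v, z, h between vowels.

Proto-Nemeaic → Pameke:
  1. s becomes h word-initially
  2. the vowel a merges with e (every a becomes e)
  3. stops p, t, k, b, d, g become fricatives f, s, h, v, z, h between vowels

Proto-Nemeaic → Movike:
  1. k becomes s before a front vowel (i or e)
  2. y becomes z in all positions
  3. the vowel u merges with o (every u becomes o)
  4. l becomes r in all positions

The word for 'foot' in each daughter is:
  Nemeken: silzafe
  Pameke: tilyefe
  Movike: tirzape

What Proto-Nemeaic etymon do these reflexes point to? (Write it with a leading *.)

Position 5: Nemeken has a, Pameke has e, Movike has a. Nemeken preserves a here (none of its changes turn any other segment into a), so the proto-segment is *a.
Position 1: Nemeken has s, Pameke has t, Movike has t. Pameke preserves t here (none of its changes turn any other segment into t), so the proto-segment is *t.
Position 4: Nemeken has z, Pameke has y, Movike has z. Pameke preserves y here (none of its changes turn any other segment into y), so the proto-segment is *y.
Verify the candidate proto-form against each daughter:
Nemeken: start from *tilyape.
  rule 1 (unconditioned shift): tilyape → tilzape
  rule 2: no change — tilzape
  rule 3 (unconditioned shift): tilzape → silzape
  rule 4 (intervocalic lenition): silzape → silzafe
  ⇒ Nemeken silzafe
Pameke: *tilyape > tilyepe > tilyefe  (by vowel merger, intervocalic lenition)
Movike: *tilyape
  tilyape (rule 1 does not apply)
  tilyape → tilzape   [unconditioned shift]
  tilzape (rule 3 does not apply)
  tilzape → tirzape   [unconditioned shift]
  giving Movike tirzape.
No other proto-form is consistent with every reflex, so the reconstruction is *tilyape.

*tilyape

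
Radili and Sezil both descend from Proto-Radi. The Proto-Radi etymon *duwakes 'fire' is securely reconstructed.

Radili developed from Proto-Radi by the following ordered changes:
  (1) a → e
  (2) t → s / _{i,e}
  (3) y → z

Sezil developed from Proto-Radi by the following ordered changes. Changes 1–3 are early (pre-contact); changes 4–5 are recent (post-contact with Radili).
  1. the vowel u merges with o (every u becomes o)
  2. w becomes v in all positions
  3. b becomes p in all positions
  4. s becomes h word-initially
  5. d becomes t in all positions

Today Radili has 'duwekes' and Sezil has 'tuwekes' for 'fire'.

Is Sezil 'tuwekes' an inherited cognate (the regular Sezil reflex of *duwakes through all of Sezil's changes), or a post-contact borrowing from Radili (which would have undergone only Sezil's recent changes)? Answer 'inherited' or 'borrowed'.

borrowed

If inherited, *duwakes would pass through all of Sezil's changes:
Sezil: *duwakes
  duwakes → dowakes   [vowel merger]
  dowakes → dovakes   [unconditioned shift]
  dovakes (rule 3 does not apply)
  dovakes (rule 4 does not apply)
  dovakes → tovakes   [unconditioned shift]
  giving Sezil tovakes.
If borrowed from Radili 'duwekes' after the early changes, it would undergo only the recent ones:
  rule 4 (debuccalisation): no change (duwekes)
  rule 5 (unconditioned shift): duwekes → tuwekes
  ⇒ as a loan: tuwekes
Sezil 'tuwekes' matches the loan outcome 'tuwekes', not the inherited 'tovakes' — it skipped the early Sezil changes, so it was borrowed from Radili.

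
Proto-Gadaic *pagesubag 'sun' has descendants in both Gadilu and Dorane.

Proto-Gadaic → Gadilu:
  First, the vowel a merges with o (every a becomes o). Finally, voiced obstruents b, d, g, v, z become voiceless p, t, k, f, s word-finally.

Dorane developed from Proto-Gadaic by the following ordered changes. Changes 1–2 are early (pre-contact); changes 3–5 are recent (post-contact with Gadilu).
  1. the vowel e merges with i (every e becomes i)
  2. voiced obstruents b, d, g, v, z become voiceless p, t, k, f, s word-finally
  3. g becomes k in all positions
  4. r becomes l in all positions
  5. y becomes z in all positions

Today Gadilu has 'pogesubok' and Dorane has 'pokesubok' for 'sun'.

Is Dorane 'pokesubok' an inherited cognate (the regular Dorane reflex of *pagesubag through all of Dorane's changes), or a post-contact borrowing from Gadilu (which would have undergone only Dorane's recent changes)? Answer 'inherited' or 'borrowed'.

If inherited, *pagesubag would pass through all of Dorane's changes:
Dorane: *pagesubag
  pagesubag → pagisubag   [vowel merger]
  pagisubag → pagisubak   [final devoicing]
  pagisubak → pakisubak   [unconditioned shift]
  pakisubak (rule 4 does not apply)
  pakisubak (rule 5 does not apply)
  giving Dorane pakisubak.
If borrowed from Gadilu 'pogesubok' after the early changes, it would undergo only the recent ones:
  rule 3 (unconditioned shift): pogesubok → pokesubok
  rule 4 (unconditioned shift): no change (pokesubok)
  rule 5 (unconditioned shift): no change (pokesubok)
  ⇒ as a loan: pokesubok
Dorane 'pokesubok' matches the loan outcome 'pokesubok', not the inherited 'pakisubak' — it skipped the early Dorane changes, so it was borrowed from Gadilu.

borrowed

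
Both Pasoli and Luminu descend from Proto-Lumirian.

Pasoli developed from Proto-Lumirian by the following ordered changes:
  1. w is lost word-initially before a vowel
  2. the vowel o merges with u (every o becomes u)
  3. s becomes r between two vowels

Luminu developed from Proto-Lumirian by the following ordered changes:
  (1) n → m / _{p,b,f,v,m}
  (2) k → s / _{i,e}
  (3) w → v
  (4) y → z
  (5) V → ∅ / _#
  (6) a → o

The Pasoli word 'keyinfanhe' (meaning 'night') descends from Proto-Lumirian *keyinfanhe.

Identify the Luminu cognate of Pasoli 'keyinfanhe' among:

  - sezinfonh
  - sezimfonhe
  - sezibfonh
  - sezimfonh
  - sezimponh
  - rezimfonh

sezimfonh

Luminu: *keyinfanhe
  keyinfanhe → keyimfanhe   [nasal place assimilation]
  keyimfanhe → seyimfanhe   [palatalisation]
  seyimfanhe (rule 3 does not apply)
  seyimfanhe → sezimfanhe   [unconditioned shift]
  sezimfanhe → sezimfanh   [apocope]
  sezimfanh → sezimfonh   [vowel merger]
  giving Luminu sezimfonh.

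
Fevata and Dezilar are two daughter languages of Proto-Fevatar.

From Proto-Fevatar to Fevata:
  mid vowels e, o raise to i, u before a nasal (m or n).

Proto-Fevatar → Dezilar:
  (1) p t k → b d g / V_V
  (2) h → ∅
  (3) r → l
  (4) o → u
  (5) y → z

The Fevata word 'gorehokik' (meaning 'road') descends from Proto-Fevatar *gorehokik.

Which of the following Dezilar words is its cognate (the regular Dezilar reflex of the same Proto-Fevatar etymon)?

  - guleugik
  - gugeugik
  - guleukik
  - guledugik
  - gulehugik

Dezilar: *gorehokik
  gorehokik → gorehogik   [intervocalic voicing]
  gorehogik → goreogik   [h-loss]
  goreogik → goleogik   [unconditioned shift]
  goleogik → guleugik   [vowel merger]
  guleugik (rule 5 does not apply)
  giving Dezilar guleugik.
The other candidates each miss or misapply at least one Dezilar change.

guleugik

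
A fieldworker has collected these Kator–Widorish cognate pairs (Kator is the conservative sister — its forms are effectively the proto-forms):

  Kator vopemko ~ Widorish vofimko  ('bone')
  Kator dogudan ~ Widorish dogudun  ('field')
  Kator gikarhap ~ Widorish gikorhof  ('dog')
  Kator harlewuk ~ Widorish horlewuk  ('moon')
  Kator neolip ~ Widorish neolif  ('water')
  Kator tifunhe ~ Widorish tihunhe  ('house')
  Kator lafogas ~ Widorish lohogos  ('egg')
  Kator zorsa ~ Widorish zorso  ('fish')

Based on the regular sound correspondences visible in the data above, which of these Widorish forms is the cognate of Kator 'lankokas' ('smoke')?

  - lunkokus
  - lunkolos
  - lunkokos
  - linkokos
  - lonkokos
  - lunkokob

lunkokos

dogudan ~ dogudun — Kator a corresponds to Widorish u after a consonant, before a nasal.
lafogas ~ lohogos — Kator a corresponds to Widorish o after a consonant, before a consonant other than r, m, n, p, b, f, v.
Applying these to Kator 'lankokas':
  lankokas → lunkokas   (a→u after a consonant, before a nasal)
  lunkokas → lunkokos   (a→o after a consonant, before a consonant other than r, m, n, p, b, f, v)
So the Widorish cognate is 'lunkokos'.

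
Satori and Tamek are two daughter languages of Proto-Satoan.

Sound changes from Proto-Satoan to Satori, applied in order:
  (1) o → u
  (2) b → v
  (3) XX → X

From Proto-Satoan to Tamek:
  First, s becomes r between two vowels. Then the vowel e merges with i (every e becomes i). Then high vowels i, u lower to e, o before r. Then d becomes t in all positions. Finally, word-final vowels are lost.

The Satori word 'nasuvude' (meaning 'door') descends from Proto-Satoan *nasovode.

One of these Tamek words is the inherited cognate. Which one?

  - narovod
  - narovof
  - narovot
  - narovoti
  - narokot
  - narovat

narovot

Tamek: *nasovode > narovode > narovodi > narovoti > narovot  (by rhotacism, vowel merger, unconditioned shift, apocope)
Among the options, 'narovot' alone shows every Tamek change applied in order.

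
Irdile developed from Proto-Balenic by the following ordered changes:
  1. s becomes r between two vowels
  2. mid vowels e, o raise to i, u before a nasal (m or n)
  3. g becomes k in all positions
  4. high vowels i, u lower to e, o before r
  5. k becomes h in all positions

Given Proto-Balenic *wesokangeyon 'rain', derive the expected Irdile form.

Irdile: *wesokangeyon
  wesokangeyon → werokangeyon   [rhotacism]
  werokangeyon → werokangeyun   [pre-nasal raising]
  werokangeyun → werokankeyun   [unconditioned shift]
  werokankeyun (rule 4 does not apply)
  werokankeyun → werohanheyun   [unconditioned shift]
  giving Irdile werohanheyun.

werohanheyun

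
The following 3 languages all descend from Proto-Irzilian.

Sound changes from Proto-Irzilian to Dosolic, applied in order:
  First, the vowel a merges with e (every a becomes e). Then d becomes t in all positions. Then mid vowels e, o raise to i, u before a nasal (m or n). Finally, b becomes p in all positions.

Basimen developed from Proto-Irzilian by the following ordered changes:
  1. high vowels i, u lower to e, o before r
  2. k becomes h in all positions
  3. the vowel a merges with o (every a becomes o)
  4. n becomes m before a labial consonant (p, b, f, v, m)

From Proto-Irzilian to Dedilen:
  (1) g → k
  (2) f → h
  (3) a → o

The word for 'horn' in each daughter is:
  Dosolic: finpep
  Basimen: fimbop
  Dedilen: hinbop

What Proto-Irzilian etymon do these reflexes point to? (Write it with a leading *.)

Position 3: Dosolic has n, Basimen has m, Dedilen has n. Dosolic preserves n here (none of its changes turn any other segment into n), so the proto-segment is *n.
Position 1: Dosolic has f, Basimen has f, Dedilen has h. Dosolic preserves f here (none of its changes turn any other segment into f), so the proto-segment is *f.
Continuing position by position gives *finbap; check it forward:
Dosolic: *finbap > finbep > finpep  (by vowel merger, unconditioned shift)
Basimen: *finbap > finbop > fimbop  (by vowel merger, nasal place assimilation)
Dedilen: *finbap
  finbap (rule 1 does not apply)
  finbap → hinbap   [unconditioned shift]
  hinbap → hinbop   [vowel merger]
  giving Dedilen hinbop.
*finbap is the unique common source.

*finbap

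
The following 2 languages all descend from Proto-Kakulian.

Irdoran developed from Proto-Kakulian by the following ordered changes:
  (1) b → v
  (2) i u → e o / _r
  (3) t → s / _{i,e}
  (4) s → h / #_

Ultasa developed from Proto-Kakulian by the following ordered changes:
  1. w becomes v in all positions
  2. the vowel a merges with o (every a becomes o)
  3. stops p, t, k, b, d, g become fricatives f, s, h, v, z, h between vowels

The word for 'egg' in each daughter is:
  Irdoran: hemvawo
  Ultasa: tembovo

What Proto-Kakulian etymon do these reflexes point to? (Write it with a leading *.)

Position 4: Irdoran has v, Ultasa has b. Ultasa preserves b here (none of its changes turn any other segment into b), so the proto-segment is *b.
Position 1: Irdoran has h, Ultasa has t. Ultasa preserves t here (none of its changes turn any other segment into t), so the proto-segment is *t.
Position 6: Irdoran has w, Ultasa has v. Irdoran preserves w here (none of its changes turn any other segment into w), so the proto-segment is *w.
Verify the candidate proto-form against each daughter:
Irdoran: *tembawo > temvawo > semvawo > hemvawo  (by unconditioned shift, palatalisation, debuccalisation)
Ultasa: *tembawo > tembavo > tembovo  (by unconditioned shift, vowel merger)
Only *tembawo yields all of Irdoran hemvawo, Ultasa tembovo.

*tembawo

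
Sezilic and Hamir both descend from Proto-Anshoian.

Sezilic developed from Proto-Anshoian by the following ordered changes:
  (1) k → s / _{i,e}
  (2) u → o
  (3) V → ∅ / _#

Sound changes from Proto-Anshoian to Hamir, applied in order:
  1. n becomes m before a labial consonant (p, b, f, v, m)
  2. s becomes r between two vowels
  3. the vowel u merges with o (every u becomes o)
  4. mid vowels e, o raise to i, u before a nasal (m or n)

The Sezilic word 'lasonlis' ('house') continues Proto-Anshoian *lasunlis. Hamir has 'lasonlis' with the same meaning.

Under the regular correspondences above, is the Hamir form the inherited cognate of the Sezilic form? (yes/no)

no

Derive the expected Hamir reflex of *lasunlis:
Hamir: *lasunlis > larunlis > laronlis > larunlis  (by rhotacism, vowel merger, pre-nasal raising)
The regular Hamir reflex would be 'larunlis', but the attested form is 'lasonlis'. The correspondence is irregular, so they are not cognates (the Hamir form has a different source).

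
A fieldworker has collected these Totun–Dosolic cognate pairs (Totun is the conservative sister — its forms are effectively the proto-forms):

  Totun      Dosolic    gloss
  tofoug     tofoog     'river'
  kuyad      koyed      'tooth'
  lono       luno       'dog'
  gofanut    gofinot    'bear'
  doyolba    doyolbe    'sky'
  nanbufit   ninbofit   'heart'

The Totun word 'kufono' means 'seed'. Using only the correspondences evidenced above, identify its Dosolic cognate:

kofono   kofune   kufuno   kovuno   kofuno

kofuno

nanbufit ~ ninbofit — Totun u corresponds to Dosolic o after a consonant, before a labial obstruent.
lono ~ luno — Totun o corresponds to Dosolic u after a consonant, before a nasal.
Applying these to Totun 'kufono':
  kufono → kofono   (u→o after a consonant, before a labial obstruent)
  kofono → kofuno   (o→u after a consonant, before a nasal)
So the Dosolic cognate is 'kofuno'.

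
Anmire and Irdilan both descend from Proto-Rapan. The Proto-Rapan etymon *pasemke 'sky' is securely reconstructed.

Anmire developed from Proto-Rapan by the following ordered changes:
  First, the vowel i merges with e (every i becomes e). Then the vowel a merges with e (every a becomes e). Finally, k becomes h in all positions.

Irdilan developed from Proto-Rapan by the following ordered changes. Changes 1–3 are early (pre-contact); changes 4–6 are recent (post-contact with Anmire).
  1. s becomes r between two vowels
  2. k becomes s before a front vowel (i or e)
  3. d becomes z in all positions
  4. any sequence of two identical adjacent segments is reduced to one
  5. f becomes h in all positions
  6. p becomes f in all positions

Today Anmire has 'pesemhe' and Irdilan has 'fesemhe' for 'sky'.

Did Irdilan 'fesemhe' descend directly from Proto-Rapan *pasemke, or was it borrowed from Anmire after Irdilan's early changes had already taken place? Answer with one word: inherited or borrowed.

borrowed

If inherited, *pasemke would pass through all of Irdilan's changes:
Irdilan: *pasemke > paremke > paremse > faremse  (by rhotacism, palatalisation, unconditioned shift)
If borrowed from Anmire 'pesemhe' after the early changes, it would undergo only the recent ones:
  rule 4 (degemination): no change (pesemhe)
  rule 5 (unconditioned shift): no change (pesemhe)
  rule 6 (unconditioned shift): pesemhe → fesemhe
  ⇒ as a loan: fesemhe
Irdilan 'fesemhe' matches the loan outcome 'fesemhe', not the inherited 'faremse' — it skipped the early Irdilan changes, so it was borrowed from Anmire.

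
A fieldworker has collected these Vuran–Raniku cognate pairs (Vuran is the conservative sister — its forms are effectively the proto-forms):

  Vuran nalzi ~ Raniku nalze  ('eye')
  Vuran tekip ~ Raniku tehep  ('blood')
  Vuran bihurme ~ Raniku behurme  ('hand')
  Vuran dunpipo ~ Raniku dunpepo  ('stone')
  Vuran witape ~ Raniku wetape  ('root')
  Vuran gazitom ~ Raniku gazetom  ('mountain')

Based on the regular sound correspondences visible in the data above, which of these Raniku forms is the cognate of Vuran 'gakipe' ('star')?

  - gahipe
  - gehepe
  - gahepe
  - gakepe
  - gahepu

tekip ~ tehep — Vuran k corresponds to Raniku h between vowels (before a front vowel).
tekip ~ tehep, dunpipo ~ dunpepo — Vuran i corresponds to Raniku e after a consonant, before a labial obstruent.
Applying these to Vuran 'gakipe':
  gakipe → gahipe   (k→h between vowels (before a front vowel))
  gahipe → gahepe   (i→e after a consonant, before a labial obstruent)
So the Raniku cognate is 'gahepe'.

gahepe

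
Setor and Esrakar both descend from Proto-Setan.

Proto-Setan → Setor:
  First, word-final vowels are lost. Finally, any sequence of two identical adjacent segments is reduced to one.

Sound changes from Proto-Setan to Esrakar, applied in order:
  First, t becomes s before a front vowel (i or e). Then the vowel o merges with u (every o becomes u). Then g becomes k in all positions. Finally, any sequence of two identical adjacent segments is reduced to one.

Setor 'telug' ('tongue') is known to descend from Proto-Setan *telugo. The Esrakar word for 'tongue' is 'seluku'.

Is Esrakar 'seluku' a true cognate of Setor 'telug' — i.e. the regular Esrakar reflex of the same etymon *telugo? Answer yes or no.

Derive the expected Esrakar reflex of *telugo:
Esrakar: *telugo > selugo > selugu > seluku  (by palatalisation, vowel merger, unconditioned shift)
Esrakar 'seluku' matches the regular reflex exactly, so the pair is cognate.

yes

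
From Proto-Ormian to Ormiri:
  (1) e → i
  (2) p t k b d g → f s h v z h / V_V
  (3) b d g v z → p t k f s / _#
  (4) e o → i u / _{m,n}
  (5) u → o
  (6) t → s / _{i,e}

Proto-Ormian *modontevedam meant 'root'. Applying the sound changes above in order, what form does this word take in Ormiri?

Ormiri: *modontevedam
  modontevedam → modontividam   [vowel merger]
  modontividam → mozontivizam   [intervocalic lenition]
  mozontivizam (rule 3 does not apply)
  mozontivizam → mozuntivizam   [pre-nasal raising]
  mozuntivizam → mozontivizam   [vowel merger]
  mozontivizam → mozonsivizam   [palatalisation]
  giving Ormiri mozonsivizam.

mozonsivizam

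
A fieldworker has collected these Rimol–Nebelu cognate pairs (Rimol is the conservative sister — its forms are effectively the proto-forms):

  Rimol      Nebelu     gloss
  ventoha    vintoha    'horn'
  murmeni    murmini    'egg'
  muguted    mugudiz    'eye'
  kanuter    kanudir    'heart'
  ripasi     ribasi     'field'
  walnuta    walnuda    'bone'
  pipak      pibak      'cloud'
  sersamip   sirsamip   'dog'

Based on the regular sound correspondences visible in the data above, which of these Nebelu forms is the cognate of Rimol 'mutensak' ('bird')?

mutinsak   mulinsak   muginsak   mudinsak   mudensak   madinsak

mudinsak

muguted ~ mugudiz, kanuter ~ kanudir — Rimol t corresponds to Nebelu d between vowels (before a front vowel).
ventoha ~ vintoha, murmeni ~ murmini — Rimol e corresponds to Nebelu i after a consonant, before a nasal.
Applying these to Rimol 'mutensak':
  mutensak → mudensak   (t→d between vowels (before a front vowel))
  mudensak → mudinsak   (e→i after a consonant, before a nasal)
So the Nebelu cognate is 'mudinsak'.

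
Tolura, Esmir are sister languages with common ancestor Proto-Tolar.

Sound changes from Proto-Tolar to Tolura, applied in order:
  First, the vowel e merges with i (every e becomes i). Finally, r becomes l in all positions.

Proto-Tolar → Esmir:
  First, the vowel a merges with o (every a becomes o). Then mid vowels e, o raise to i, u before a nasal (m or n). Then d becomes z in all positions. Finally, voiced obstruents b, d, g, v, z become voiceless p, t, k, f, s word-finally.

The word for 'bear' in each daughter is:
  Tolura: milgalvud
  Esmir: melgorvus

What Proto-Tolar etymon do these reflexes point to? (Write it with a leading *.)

*melgarvud

Position 9: Tolura has d, Esmir has s. Tolura preserves d here (none of its changes turn any other segment into d), so the proto-segment is *d.
Position 2: Tolura has i, Esmir has e. Esmir preserves e here (none of its changes turn any other segment into e), so the proto-segment is *e.
Continuing position by position gives *melgarvud; check it forward:
Tolura: *melgarvud
  melgarvud → milgarvud   [vowel merger]
  milgarvud → milgalvud   [unconditioned shift]
  giving Tolura milgalvud.
Esmir: start from *melgarvud.
  rule 1 (vowel merger): melgarvud → melgorvud
  rule 2: no change — melgorvud
  rule 3 (unconditioned shift): melgorvud → melgorvuz
  rule 4 (final devoicing): melgorvuz → melgorvus
  ⇒ Esmir melgorvus
Only *melgarvud yields all of Tolura milgalvud, Esmir melgorvus.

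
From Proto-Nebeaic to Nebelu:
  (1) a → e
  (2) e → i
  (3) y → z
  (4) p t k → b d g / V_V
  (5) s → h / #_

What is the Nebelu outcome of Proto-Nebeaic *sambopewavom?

Nebelu: *sambopewavom
  sambopewavom → sembopewevom   [vowel merger]
  sembopewevom → simbopiwivom   [vowel merger]
  simbopiwivom (rule 3 does not apply)
  simbopiwivom → simbobiwivom   [intervocalic voicing]
  simbobiwivom → himbobiwivom   [debuccalisation]
  giving Nebelu himbobiwivom.

himbobiwivom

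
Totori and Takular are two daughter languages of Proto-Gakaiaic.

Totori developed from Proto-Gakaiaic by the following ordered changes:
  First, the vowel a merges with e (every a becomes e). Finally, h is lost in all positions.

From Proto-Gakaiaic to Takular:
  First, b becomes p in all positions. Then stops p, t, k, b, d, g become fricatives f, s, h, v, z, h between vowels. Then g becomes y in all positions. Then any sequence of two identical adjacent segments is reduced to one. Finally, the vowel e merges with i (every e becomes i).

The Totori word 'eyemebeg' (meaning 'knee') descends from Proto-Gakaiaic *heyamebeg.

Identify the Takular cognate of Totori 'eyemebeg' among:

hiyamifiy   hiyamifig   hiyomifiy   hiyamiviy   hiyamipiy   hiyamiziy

hiyamifiy

Takular: *heyamebeg
  heyamebeg → heyamepeg   [unconditioned shift]
  heyamepeg → heyamefeg   [intervocalic lenition]
  heyamefeg → heyamefey   [unconditioned shift]
  heyamefey (rule 4 does not apply)
  heyamefey → hiyamifiy   [vowel merger]
  giving Takular hiyamifiy.
Among the options, 'hiyamifiy' alone shows every Takular change applied in order.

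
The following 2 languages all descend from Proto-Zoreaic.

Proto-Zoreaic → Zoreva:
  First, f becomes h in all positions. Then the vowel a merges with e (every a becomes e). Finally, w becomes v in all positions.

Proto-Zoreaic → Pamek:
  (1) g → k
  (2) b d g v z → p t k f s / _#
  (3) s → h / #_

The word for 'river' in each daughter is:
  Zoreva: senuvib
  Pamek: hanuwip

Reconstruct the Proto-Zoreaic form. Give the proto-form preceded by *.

*sanuwib

Position 1: Zoreva has s, Pamek has h. Zoreva preserves s here (none of its changes turn any other segment into s), so the proto-segment is *s.
Position 2: Zoreva has e, Pamek has a. Pamek preserves a here (none of its changes turn any other segment into a), so the proto-segment is *a.
Position 5: Zoreva has v, Pamek has w. Pamek preserves w here (none of its changes turn any other segment into w), so the proto-segment is *w.
Continuing position by position gives *sanuwib; check it forward:
Zoreva: start from *sanuwib.
  rule 1: no change — sanuwib
  rule 2 (vowel merger): sanuwib → senuwib
  rule 3 (unconditioned shift): senuwib → senuvib
  ⇒ Zoreva senuvib
Pamek: start from *sanuwib.
  rule 1: no change — sanuwib
  rule 2 (final devoicing): sanuwib → sanuwip
  rule 3 (debuccalisation): sanuwip → hanuwip
  ⇒ Pamek hanuwip
*sanuwib is the unique common source.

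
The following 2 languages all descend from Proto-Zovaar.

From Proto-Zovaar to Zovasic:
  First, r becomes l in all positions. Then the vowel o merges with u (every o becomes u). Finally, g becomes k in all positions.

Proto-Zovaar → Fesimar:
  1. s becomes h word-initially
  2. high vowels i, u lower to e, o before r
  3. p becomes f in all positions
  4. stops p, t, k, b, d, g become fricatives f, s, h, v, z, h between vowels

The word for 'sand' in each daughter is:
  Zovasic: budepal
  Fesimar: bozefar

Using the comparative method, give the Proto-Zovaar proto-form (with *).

Position 2: Zovasic has u, Fesimar has o. Taking the neighbouring segments as reconstructed: Zovasic u could go back to *o or *u; Fesimar o can only go back to *o — the one source consistent with every daughter is *o.
Position 3: Zovasic has d, Fesimar has z. Zovasic preserves d here (none of its changes turn any other segment into d), so the proto-segment is *d.
Position 7: Zovasic has l, Fesimar has r. Fesimar preserves r here (none of its changes turn any other segment into r), so the proto-segment is *r.
This points to *bodepar. Verify forward in each daughter:
Zovasic: start from *bodepar.
  rule 1 (unconditioned shift): bodepar → bodepal
  rule 2 (vowel merger): bodepal → budepal
  rule 3: no change — budepal
  ⇒ Zovasic budepal
Fesimar: *bodepar
  bodepar (rule 1 does not apply)
  bodepar (rule 2 does not apply)
  bodepar → bodefar   [unconditioned shift]
  bodefar → bozefar   [intervocalic lenition]
  giving Fesimar bozefar.
Only *bodepar yields all of Zovasic budepal, Fesimar bozefar.

*bodepar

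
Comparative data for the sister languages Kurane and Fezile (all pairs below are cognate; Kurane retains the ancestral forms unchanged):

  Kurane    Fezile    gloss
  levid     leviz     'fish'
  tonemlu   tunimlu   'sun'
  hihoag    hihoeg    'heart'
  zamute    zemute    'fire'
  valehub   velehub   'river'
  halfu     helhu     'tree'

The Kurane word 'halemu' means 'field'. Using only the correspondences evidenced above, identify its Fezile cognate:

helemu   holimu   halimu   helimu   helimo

valehub ~ velehub, halfu ~ helhu — Kurane a corresponds to Fezile e after a consonant, before a consonant other than r, m, n, p, b, f, v.
tonemlu ~ tunimlu — Kurane e corresponds to Fezile i after a consonant, before a nasal.
Applying these to Kurane 'halemu':
  halemu → helemu   (a→e after a consonant, before a consonant other than r, m, n, p, b, f, v)
  helemu → helimu   (e→i after a consonant, before a nasal)
So the Fezile cognate is 'helimu'.

helimu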